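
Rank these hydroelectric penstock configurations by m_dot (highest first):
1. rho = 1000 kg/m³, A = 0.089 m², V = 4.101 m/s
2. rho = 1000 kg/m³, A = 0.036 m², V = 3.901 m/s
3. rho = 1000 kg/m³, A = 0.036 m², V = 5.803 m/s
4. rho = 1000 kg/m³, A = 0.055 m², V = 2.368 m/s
Case 1: m_dot = 365 kg/s
Case 2: m_dot = 140.4 kg/s
Case 3: m_dot = 208.9 kg/s
Case 4: m_dot = 130.2 kg/s
Ranking (highest first): 1, 3, 2, 4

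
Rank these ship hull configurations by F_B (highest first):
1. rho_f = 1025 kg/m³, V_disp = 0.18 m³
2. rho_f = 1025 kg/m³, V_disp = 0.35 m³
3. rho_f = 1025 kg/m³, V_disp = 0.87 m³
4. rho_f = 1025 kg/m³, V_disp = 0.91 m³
Case 1: F_B = 1810 N
Case 2: F_B = 3519 N
Case 3: F_B = 8748 N
Case 4: F_B = 9150 N
Ranking (highest first): 4, 3, 2, 1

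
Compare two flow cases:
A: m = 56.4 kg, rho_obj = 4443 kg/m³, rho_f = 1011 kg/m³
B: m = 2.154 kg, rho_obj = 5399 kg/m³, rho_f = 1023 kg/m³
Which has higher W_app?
W_app(A) = 427.4 N, W_app(B) = 17.13 N. Answer: A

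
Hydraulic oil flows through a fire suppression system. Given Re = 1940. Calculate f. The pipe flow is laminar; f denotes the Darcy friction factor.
Formula: f = \frac{64}{Re}
f = 64/1940 = 0.03299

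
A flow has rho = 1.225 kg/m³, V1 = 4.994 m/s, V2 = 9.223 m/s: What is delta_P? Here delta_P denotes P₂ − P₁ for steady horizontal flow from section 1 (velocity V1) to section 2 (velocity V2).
Formula: \Delta P = \frac{1}{2} \rho (V_1^2 - V_2^2)
delta_P = 0.5·1.225·(4.994² − 9.223²)/1000 = -0.03683 kPa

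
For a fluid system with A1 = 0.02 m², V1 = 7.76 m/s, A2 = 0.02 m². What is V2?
Formula: V_2 = \frac{A_1 V_1}{A_2}
V2 = 0.02·7.76/0.02 = 7.76 m/s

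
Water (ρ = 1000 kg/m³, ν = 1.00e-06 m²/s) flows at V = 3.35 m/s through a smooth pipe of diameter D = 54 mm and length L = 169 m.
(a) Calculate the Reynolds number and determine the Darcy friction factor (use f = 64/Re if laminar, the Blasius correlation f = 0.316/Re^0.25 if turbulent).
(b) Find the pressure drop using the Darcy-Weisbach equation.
(a) Re = V·D/ν = 3.35·0.054/1.00e-06 = 180900 → turbulent (Re > 4000); f = 0.316/Re^0.25 = 0.316/180900^0.25 = 0.015322 (Blasius is strictly valid for Re ≲ 1e5; used here as the smooth-pipe estimate the problem specifies)
(b) Darcy-Weisbach: ΔP = f·(L/D)·½ρV²/1000 = 0.015322·(169/0.054)·½·1000·3.35²/1000 = 269.1 kPa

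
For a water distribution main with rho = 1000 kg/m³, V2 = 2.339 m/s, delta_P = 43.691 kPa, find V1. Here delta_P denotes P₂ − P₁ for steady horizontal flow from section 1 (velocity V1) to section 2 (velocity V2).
Formula: \Delta P = \frac{1}{2} \rho (V_1^2 - V_2^2)
Substituting knowns: 43.691 = 0.5·1000·(V1² − 2.339²)/1000
Solving for V1: V1 = √(2.339² + 2·(43.691·1000)/1000) = 9.636 m/s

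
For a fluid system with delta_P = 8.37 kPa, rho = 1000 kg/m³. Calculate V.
Formula: V = \sqrt{\frac{2 \Delta P}{\rho}}
V = √(2·(8.37·1000)/1000) = 4.091 m/s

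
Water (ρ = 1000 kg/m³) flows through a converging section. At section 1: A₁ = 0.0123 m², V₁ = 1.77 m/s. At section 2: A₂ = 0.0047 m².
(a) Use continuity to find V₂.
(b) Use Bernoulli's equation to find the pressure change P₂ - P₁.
(a) Continuity: A₁V₁=A₂V₂ -> V₂=A₁V₁/A₂=0.0123*1.77/0.0047=4.63 m/s
(b) Bernoulli: P₂-P₁=0.5*rho*(V₁^2-V₂^2)/1000=0.5*1000*(1.77^2-4.63^2)/1000=-9.152 kPa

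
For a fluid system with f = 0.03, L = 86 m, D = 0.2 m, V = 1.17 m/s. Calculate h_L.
Formula: h_L = f \frac{L}{D} \frac{V^2}{2g}
h_L = 0.03·(86/0.2)·1.17²/(2·9.81) = 0.9 m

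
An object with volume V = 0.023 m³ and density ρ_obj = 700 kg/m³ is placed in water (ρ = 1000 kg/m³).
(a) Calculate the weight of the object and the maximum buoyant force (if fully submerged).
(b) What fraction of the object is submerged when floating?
(a) W=rho_obj*g*V=700*9.81*0.023=157.9 N; F_B(max)=rho*g*V=1000*9.81*0.023=225.6 N
(b) Floating fraction=rho_obj/rho=700/1000=0.700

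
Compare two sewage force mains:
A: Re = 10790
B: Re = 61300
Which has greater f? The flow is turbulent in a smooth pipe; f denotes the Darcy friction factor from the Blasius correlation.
f(A) = 0.031, f(B) = 0.02008. Answer: A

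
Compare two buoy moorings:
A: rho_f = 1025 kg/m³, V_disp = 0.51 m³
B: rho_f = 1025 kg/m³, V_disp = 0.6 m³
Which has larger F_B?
F_B(A) = 5128 N, F_B(B) = 6033 N. Answer: B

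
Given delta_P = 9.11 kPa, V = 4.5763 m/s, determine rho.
Formula: V = \sqrt{\frac{2 \Delta P}{\rho}}
Substituting knowns: 4.5763 = √(2·(9.11·1000)/rho)
Solving for rho: rho = 2·(9.11·1000)/4.5763² = 870 kg/m³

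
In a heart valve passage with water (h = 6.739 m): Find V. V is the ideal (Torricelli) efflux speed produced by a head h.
Formula: V = \sqrt{2 g h}
V = √(2·9.81·6.739) = 11.5 m/s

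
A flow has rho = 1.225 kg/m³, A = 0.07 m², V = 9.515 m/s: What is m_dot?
Formula: \dot{m} = \rho A V
m_dot = 1.225·0.07·9.515 = 0.8159 kg/s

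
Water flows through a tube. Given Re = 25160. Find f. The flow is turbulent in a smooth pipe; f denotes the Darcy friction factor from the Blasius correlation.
Formula: f = \frac{0.316}{Re^{0.25}}
f = 0.316/25160^0.25 = 0.02509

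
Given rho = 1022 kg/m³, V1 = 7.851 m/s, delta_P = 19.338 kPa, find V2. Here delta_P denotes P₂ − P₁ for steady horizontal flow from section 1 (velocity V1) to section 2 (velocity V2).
Formula: \Delta P = \frac{1}{2} \rho (V_1^2 - V_2^2)
Substituting knowns: 19.338 = 0.5·1022·(7.851² − V2²)/1000
Solving for V2: V2 = √(7.851² − 2·(19.338·1000)/1022) = 4.878 m/s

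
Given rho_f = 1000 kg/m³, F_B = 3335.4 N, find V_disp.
Formula: F_B = \rho_f g V_{disp}
Substituting knowns: 3335.4 = 1000·9.81·V_disp
Solving for V_disp: V_disp = 3335.4/(1000·9.81) = 0.34 m³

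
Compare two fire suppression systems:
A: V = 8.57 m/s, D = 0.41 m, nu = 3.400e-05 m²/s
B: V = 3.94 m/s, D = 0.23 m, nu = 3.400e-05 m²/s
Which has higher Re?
Re(A) = 103344, Re(B) = 26653. Answer: A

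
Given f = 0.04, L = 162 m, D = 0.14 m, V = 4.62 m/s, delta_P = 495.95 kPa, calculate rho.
Formula: \Delta P = f \frac{L}{D} \frac{\rho V^2}{2}
Substituting knowns: 495.95 = 0.04·(162/0.14)·0.5·rho·4.62²/1000
Solving for rho: rho = (495.95·1000)/(0.04·(162/0.14)·0.5·4.62²) = 1004 kg/m³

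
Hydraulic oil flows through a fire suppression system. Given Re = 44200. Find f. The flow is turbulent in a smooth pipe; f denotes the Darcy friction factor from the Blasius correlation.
Formula: f = \frac{0.316}{Re^{0.25}}
f = 0.316/44200^0.25 = 0.02179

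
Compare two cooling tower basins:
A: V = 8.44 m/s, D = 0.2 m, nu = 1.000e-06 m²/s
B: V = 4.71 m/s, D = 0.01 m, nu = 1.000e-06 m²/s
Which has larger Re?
Re(A) = 1.688e+06, Re(B) = 47100. Answer: A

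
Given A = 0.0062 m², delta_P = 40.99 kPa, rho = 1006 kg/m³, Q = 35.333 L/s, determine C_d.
Formula: Q = C_d A \sqrt{\frac{2 \Delta P}{\rho}}
Substituting knowns: 35.333 = C_d·0.0062·√(2·(40.99·1000)/1006)·1000
Solving for C_d: C_d = (35.333/1000)/(0.0062·√(2·(40.99·1000)/1006)) = 0.6313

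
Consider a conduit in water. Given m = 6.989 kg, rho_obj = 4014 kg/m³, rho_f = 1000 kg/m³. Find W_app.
Formula: W_{app} = mg\left(1 - \frac{\rho_f}{\rho_{obj}}\right)
W_app = 6.989·9.81·(1 − 1000/4014) = 51.48 N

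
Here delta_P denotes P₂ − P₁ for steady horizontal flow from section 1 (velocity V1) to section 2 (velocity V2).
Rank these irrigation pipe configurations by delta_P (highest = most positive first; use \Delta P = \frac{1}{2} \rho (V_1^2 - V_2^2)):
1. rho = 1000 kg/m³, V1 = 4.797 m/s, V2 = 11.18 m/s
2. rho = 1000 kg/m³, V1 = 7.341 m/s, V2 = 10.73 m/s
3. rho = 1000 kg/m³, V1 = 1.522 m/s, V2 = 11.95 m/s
Case 1: delta_P = -50.99 kPa
Case 2: delta_P = -30.62 kPa
Case 3: delta_P = -70.24 kPa
Ranking (highest first): 2, 1, 3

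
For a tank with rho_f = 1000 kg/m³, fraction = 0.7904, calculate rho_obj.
Formula: f_{sub} = \frac{\rho_{obj}}{\rho_f}
Substituting knowns: 0.7904 = rho_obj/1000
Solving for rho_obj: rho_obj = 0.7904·1000 = 790.4 kg/m³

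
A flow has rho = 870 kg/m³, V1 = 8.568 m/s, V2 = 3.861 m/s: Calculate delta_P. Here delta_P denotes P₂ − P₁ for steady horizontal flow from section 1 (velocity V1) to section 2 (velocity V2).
Formula: \Delta P = \frac{1}{2} \rho (V_1^2 - V_2^2)
delta_P = 0.5·870·(8.568² − 3.861²)/1000 = 25.45 kPa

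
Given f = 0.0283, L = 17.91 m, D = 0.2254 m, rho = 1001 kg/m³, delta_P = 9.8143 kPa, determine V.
Formula: \Delta P = f \frac{L}{D} \frac{\rho V^2}{2}
Substituting knowns: 9.8143 = 0.0283·(17.91/0.2254)·0.5·1001·V²/1000
Solving for V: V = √((9.8143·1000)/(0.0283·(17.91/0.2254)·0.5·1001)) = 2.953 m/s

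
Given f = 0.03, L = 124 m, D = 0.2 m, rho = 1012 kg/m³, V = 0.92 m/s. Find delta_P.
Formula: \Delta P = f \frac{L}{D} \frac{\rho V^2}{2}
delta_P = 0.03·(124/0.2)·0.5·1012·0.92²/1000 = 7.966 kPa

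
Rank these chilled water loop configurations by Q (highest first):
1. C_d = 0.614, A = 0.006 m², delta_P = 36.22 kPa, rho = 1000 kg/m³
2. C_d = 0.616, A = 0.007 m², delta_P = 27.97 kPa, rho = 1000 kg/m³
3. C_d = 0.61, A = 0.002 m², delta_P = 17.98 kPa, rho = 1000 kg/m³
Case 1: Q = 31.36 L/s
Case 2: Q = 32.25 L/s
Case 3: Q = 7.316 L/s
Ranking (highest first): 2, 1, 3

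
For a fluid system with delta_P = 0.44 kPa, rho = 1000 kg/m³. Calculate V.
Formula: V = \sqrt{\frac{2 \Delta P}{\rho}}
V = √(2·(0.44·1000)/1000) = 0.9381 m/s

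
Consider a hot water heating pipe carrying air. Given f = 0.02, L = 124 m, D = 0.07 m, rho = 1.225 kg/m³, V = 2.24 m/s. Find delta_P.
Formula: \Delta P = f \frac{L}{D} \frac{\rho V^2}{2}
delta_P = 0.02·(124/0.07)·0.5·1.225·2.24²/1000 = 0.1089 kPa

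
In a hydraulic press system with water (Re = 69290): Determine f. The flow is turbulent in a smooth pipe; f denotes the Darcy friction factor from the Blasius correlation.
Formula: f = \frac{0.316}{Re^{0.25}}
f = 0.316/69290^0.25 = 0.01948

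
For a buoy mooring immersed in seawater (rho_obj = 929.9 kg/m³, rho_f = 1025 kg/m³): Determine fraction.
Formula: f_{sub} = \frac{\rho_{obj}}{\rho_f}
fraction = 929.9/1025 = 0.9072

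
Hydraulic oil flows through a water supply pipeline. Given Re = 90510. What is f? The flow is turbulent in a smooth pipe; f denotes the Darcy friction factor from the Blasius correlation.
Formula: f = \frac{0.316}{Re^{0.25}}
f = 0.316/90510^0.25 = 0.01822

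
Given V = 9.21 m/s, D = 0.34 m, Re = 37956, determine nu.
Formula: Re = \frac{V D}{\nu}
Substituting knowns: 37956 = 9.21·0.34/nu
Solving for nu: nu = 9.21·0.34/37956 = 8.250e-05 m²/s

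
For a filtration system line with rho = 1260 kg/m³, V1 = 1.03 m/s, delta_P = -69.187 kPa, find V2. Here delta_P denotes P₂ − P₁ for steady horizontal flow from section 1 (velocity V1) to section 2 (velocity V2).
Formula: \Delta P = \frac{1}{2} \rho (V_1^2 - V_2^2)
Substituting knowns: -69.187 = 0.5·1260·(1.03² − V2²)/1000
Solving for V2: V2 = √(1.03² − 2·(-69.187·1000)/1260) = 10.53 m/s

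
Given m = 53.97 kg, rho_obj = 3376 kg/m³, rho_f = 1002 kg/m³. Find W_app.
Formula: W_{app} = mg\left(1 - \frac{\rho_f}{\rho_{obj}}\right)
W_app = 53.97·9.81·(1 − 1002/3376) = 372.3 N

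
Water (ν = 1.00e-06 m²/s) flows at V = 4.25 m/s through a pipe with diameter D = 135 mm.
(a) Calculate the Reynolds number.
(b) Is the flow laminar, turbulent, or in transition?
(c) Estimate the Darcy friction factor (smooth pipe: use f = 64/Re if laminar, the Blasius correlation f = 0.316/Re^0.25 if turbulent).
(a) Re = V·D/ν = 4.25·0.135/1.00e-06 = 573750
(b) Flow regime: turbulent (Re > 4000)
(c) Friction factor: f = 0.316/Re^0.25 = 0.316/573750^0.25 = 0.01148 (Blasius is strictly valid for Re ≲ 1e5; used here as the smooth-pipe estimate the problem specifies)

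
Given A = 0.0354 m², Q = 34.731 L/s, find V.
Formula: Q = A V
Substituting knowns: 34.731 = 0.0354·V·1000
Solving for V: V = (34.731/1000)/0.0354 = 0.9811 m/s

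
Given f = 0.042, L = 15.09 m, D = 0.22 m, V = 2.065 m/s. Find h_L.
Formula: h_L = f \frac{L}{D} \frac{V^2}{2g}
h_L = 0.042·(15.09/0.22)·2.065²/(2·9.81) = 0.6261 m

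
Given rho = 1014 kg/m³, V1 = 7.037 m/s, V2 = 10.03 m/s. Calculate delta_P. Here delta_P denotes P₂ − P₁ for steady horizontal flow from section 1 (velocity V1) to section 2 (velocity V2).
Formula: \Delta P = \frac{1}{2} \rho (V_1^2 - V_2^2)
delta_P = 0.5·1014·(7.037² − 10.03²)/1000 = -25.9 kPa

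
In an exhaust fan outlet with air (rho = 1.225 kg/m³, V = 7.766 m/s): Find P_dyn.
Formula: P_{dyn} = \frac{1}{2} \rho V^2
P_dyn = 0.5·1.225·7.766²/1000 = 0.03694 kPa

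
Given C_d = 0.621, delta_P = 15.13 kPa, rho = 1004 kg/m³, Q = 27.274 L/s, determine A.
Formula: Q = C_d A \sqrt{\frac{2 \Delta P}{\rho}}
Substituting knowns: 27.274 = 0.621·A·√(2·(15.13·1000)/1004)·1000
Solving for A: A = (27.274/1000)/(0.621·√(2·(15.13·1000)/1004)) = 0.008 m²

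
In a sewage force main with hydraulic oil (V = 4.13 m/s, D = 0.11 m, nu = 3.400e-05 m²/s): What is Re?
Formula: Re = \frac{V D}{\nu}
Re = 4.13·0.11/3.400e-05 = 13362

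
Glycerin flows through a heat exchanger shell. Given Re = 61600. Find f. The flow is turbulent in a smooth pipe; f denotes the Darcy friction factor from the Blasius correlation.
Formula: f = \frac{0.316}{Re^{0.25}}
f = 0.316/61600^0.25 = 0.02006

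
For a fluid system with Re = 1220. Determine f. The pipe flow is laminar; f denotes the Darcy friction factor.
Formula: f = \frac{64}{Re}
f = 64/1220 = 0.05246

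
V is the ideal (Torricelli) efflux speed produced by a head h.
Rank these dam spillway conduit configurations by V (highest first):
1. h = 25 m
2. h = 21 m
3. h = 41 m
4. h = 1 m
Case 1: V = 22.15 m/s
Case 2: V = 20.3 m/s
Case 3: V = 28.36 m/s
Case 4: V = 4.429 m/s
Ranking (highest first): 3, 1, 2, 4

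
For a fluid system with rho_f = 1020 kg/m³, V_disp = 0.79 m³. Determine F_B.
Formula: F_B = \rho_f g V_{disp}
F_B = 1020·9.81·0.79 = 7905 N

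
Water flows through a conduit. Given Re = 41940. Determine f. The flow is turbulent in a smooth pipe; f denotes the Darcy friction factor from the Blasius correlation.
Formula: f = \frac{0.316}{Re^{0.25}}
f = 0.316/41940^0.25 = 0.02208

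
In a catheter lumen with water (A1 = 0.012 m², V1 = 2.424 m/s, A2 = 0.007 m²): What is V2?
Formula: V_2 = \frac{A_1 V_1}{A_2}
V2 = 0.012·2.424/0.007 = 4.155 m/s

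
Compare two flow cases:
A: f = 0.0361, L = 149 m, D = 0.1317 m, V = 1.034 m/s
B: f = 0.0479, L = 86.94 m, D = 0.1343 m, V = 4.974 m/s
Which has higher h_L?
h_L(A) = 2.226 m, h_L(B) = 39.1 m. Answer: B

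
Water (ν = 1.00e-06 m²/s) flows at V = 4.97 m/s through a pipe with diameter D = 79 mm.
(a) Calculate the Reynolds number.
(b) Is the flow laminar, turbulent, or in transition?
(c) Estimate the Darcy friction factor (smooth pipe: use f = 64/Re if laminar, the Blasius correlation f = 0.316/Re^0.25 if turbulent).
(a) Re = V·D/ν = 4.97·0.079/1.00e-06 = 392630
(b) Flow regime: turbulent (Re > 4000)
(c) Friction factor: f = 0.316/Re^0.25 = 0.316/392630^0.25 = 0.01262 (Blasius is strictly valid for Re ≲ 1e5; used here as the smooth-pipe estimate the problem specifies)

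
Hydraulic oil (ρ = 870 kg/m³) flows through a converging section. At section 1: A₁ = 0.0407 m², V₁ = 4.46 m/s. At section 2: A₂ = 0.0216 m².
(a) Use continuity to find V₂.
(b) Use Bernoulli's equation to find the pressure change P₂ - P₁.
(a) Continuity: A₁V₁=A₂V₂ -> V₂=A₁V₁/A₂=0.0407*4.46/0.0216=8.40 m/s
(b) Bernoulli: P₂-P₁=0.5*rho*(V₁^2-V₂^2)/1000=0.5*870*(4.46^2-8.40^2)/1000=-22.04 kPa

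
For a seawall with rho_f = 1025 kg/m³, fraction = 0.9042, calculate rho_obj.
Formula: f_{sub} = \frac{\rho_{obj}}{\rho_f}
Substituting knowns: 0.9042 = rho_obj/1025
Solving for rho_obj: rho_obj = 0.9042·1025 = 926.8 kg/m³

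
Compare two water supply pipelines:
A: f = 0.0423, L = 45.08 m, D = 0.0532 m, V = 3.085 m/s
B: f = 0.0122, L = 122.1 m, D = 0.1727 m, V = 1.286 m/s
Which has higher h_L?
h_L(A) = 17.39 m, h_L(B) = 0.7271 m. Answer: A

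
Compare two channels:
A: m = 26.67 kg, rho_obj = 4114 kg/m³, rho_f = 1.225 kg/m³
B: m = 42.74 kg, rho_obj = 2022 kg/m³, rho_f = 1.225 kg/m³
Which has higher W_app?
W_app(A) = 261.6 N, W_app(B) = 419 N. Answer: B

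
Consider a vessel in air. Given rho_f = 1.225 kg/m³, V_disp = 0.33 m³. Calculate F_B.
Formula: F_B = \rho_f g V_{disp}
F_B = 1.225·9.81·0.33 = 3.966 N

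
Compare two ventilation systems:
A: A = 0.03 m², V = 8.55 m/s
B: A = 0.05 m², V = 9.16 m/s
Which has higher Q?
Q(A) = 256.5 L/s, Q(B) = 458 L/s. Answer: B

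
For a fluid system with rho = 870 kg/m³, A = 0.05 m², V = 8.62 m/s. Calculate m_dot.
Formula: \dot{m} = \rho A V
m_dot = 870·0.05·8.62 = 375 kg/s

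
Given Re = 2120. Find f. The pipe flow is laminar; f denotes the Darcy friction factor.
Formula: f = \frac{64}{Re}
f = 64/2120 = 0.03019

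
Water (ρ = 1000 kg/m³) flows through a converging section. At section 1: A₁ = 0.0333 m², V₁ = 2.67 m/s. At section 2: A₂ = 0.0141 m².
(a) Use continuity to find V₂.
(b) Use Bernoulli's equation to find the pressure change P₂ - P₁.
(a) Continuity: A₁V₁=A₂V₂ -> V₂=A₁V₁/A₂=0.0333*2.67/0.0141=6.31 m/s
(b) Bernoulli: P₂-P₁=0.5*rho*(V₁^2-V₂^2)/1000=0.5*1000*(2.67^2-6.31^2)/1000=-16.34 kPa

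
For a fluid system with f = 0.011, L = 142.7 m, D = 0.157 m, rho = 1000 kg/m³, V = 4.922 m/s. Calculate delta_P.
Formula: \Delta P = f \frac{L}{D} \frac{\rho V^2}{2}
delta_P = 0.011·(142.7/0.157)·0.5·1000·4.922²/1000 = 121.1 kPa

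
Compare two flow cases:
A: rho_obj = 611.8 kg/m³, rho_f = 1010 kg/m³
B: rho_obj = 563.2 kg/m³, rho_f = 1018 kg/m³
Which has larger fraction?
fraction(A) = 0.6057, fraction(B) = 0.5532. Answer: A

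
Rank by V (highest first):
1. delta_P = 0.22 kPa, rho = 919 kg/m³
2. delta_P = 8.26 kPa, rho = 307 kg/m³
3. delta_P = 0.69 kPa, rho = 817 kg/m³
Case 1: V = 0.6919 m/s
Case 2: V = 7.336 m/s
Case 3: V = 1.3 m/s
Ranking (highest first): 2, 3, 1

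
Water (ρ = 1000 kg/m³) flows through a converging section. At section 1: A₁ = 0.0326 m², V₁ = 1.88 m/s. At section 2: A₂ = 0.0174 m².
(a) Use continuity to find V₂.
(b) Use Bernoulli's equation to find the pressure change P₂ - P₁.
(a) Continuity: A₁V₁=A₂V₂ -> V₂=A₁V₁/A₂=0.0326*1.88/0.0174=3.52 m/s
(b) Bernoulli: P₂-P₁=0.5*rho*(V₁^2-V₂^2)/1000=0.5*1000*(1.88^2-3.52^2)/1000=-4.428 kPa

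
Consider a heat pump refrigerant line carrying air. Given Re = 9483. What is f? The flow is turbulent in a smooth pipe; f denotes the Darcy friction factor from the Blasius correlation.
Formula: f = \frac{0.316}{Re^{0.25}}
f = 0.316/9483^0.25 = 0.03202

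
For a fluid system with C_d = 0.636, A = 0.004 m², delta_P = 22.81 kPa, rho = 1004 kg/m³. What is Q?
Formula: Q = C_d A \sqrt{\frac{2 \Delta P}{\rho}}
Q = 0.636·0.004·√(2·(22.81·1000)/1004)·1000 = 17.15 L/s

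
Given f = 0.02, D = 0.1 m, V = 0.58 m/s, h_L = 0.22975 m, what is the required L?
Formula: h_L = f \frac{L}{D} \frac{V^2}{2g}
Substituting knowns: 0.22975 = 0.02·(L/0.1)·0.58²/(2·9.81)
Solving for L: L = 0.22975·2·9.81·0.1/(0.02·0.58²) = 67 m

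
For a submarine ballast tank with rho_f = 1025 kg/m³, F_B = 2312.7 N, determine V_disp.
Formula: F_B = \rho_f g V_{disp}
Substituting knowns: 2312.7 = 1025·9.81·V_disp
Solving for V_disp: V_disp = 2312.7/(1025·9.81) = 0.23 m³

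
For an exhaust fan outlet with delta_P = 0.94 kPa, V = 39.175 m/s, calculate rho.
Formula: V = \sqrt{\frac{2 \Delta P}{\rho}}
Substituting knowns: 39.175 = √(2·(0.94·1000)/rho)
Solving for rho: rho = 2·(0.94·1000)/39.175² = 1.225 kg/m³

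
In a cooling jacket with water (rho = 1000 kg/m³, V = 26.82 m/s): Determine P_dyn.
Formula: P_{dyn} = \frac{1}{2} \rho V^2
P_dyn = 0.5·1000·26.82²/1000 = 359.7 kPa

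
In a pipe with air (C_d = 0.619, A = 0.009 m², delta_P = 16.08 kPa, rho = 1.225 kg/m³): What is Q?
Formula: Q = C_d A \sqrt{\frac{2 \Delta P}{\rho}}
Q = 0.619·0.009·√(2·(16.08·1000)/1.225)·1000 = 902.7 L/s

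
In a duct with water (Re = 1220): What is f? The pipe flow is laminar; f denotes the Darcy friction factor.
Formula: f = \frac{64}{Re}
f = 64/1220 = 0.05246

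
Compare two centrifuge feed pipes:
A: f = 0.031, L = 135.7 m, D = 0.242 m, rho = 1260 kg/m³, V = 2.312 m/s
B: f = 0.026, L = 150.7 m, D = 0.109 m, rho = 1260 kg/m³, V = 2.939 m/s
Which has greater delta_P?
delta_P(A) = 58.54 kPa, delta_P(B) = 195.6 kPa. Answer: B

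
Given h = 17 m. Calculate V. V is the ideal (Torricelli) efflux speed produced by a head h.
Formula: V = \sqrt{2 g h}
V = √(2·9.81·17) = 18.26 m/s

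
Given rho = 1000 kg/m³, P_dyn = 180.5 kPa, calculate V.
Formula: P_{dyn} = \frac{1}{2} \rho V^2
Substituting knowns: 180.5 = 0.5·1000·V²/1000
Solving for V: V = √(2·(180.5·1000)/1000) = 19 m/s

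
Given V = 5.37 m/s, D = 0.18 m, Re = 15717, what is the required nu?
Formula: Re = \frac{V D}{\nu}
Substituting knowns: 15717 = 5.37·0.18/nu
Solving for nu: nu = 5.37·0.18/15717 = 6.150e-05 m²/s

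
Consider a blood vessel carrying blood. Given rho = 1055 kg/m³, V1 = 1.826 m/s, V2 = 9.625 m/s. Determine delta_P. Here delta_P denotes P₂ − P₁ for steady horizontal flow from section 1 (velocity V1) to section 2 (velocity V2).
Formula: \Delta P = \frac{1}{2} \rho (V_1^2 - V_2^2)
delta_P = 0.5·1055·(1.826² − 9.625²)/1000 = -47.11 kPa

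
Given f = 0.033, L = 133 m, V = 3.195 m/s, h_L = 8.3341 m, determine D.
Formula: h_L = f \frac{L}{D} \frac{V^2}{2g}
Substituting knowns: 8.3341 = 0.033·(133/D)·3.195²/(2·9.81)
Solving for D: D = 0.033·133·3.195²/(2·9.81·8.3341) = 0.274 m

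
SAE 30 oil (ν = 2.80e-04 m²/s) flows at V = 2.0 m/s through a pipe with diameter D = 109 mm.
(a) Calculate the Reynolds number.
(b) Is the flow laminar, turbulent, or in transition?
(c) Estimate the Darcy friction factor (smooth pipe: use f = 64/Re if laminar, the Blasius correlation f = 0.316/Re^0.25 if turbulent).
(a) Re = V·D/ν = 2.0·0.109/2.80e-04 = 778.57
(b) Flow regime: laminar (Re < 2300)
(c) Friction factor: f = 64/Re = 64/778.57 = 0.0822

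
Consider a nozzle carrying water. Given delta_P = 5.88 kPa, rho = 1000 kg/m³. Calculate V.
Formula: V = \sqrt{\frac{2 \Delta P}{\rho}}
V = √(2·(5.88·1000)/1000) = 3.429 m/s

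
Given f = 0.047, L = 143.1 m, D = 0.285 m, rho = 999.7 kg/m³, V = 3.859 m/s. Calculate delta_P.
Formula: \Delta P = f \frac{L}{D} \frac{\rho V^2}{2}
delta_P = 0.047·(143.1/0.285)·0.5·999.7·3.859²/1000 = 175.7 kPa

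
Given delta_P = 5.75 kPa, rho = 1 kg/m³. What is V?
Formula: V = \sqrt{\frac{2 \Delta P}{\rho}}
V = √(2·(5.75·1000)/1) = 107.2 m/s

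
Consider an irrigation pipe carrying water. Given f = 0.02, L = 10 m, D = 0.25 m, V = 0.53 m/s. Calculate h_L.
Formula: h_L = f \frac{L}{D} \frac{V^2}{2g}
h_L = 0.02·(10/0.25)·0.53²/(2·9.81) = 0.01145 m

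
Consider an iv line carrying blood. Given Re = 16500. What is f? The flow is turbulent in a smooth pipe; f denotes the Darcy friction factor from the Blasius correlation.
Formula: f = \frac{0.316}{Re^{0.25}}
f = 0.316/16500^0.25 = 0.02788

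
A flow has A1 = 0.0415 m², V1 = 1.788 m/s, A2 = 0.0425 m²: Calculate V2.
Formula: V_2 = \frac{A_1 V_1}{A_2}
V2 = 0.0415·1.788/0.0425 = 1.746 m/s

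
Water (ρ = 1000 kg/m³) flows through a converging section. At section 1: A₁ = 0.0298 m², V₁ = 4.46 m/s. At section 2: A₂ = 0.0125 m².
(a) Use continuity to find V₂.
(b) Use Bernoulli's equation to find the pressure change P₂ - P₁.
(a) Continuity: A₁V₁=A₂V₂ -> V₂=A₁V₁/A₂=0.0298*4.46/0.0125=10.63 m/s
(b) Bernoulli: P₂-P₁=0.5*rho*(V₁^2-V₂^2)/1000=0.5*1000*(4.46^2-10.63^2)/1000=-46.55 kPa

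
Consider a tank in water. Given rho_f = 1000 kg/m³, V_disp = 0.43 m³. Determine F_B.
Formula: F_B = \rho_f g V_{disp}
F_B = 1000·9.81·0.43 = 4218 N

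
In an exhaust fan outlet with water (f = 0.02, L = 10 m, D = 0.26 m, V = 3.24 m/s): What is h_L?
Formula: h_L = f \frac{L}{D} \frac{V^2}{2g}
h_L = 0.02·(10/0.26)·3.24²/(2·9.81) = 0.4116 m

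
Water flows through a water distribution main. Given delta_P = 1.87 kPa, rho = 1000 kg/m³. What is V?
Formula: V = \sqrt{\frac{2 \Delta P}{\rho}}
V = √(2·(1.87·1000)/1000) = 1.934 m/s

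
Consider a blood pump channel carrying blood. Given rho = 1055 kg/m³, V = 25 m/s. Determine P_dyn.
Formula: P_{dyn} = \frac{1}{2} \rho V^2
P_dyn = 0.5·1055·25²/1000 = 329.7 kPa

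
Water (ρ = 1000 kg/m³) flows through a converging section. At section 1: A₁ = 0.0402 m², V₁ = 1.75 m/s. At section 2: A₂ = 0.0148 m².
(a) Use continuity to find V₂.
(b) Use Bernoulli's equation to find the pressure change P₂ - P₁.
(a) Continuity: A₁V₁=A₂V₂ -> V₂=A₁V₁/A₂=0.0402*1.75/0.0148=4.75 m/s
(b) Bernoulli: P₂-P₁=0.5*rho*(V₁^2-V₂^2)/1000=0.5*1000*(1.75^2-4.75^2)/1000=-9.75 kPa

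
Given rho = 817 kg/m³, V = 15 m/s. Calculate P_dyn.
Formula: P_{dyn} = \frac{1}{2} \rho V^2
P_dyn = 0.5·817·15²/1000 = 91.91 kPa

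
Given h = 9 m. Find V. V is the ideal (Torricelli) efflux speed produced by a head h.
Formula: V = \sqrt{2 g h}
V = √(2·9.81·9) = 13.29 m/s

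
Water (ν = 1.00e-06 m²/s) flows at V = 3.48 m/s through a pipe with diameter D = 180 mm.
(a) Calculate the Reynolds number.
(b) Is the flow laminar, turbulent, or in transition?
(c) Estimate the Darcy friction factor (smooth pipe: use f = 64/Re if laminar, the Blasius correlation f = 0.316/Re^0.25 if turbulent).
(a) Re = V·D/ν = 3.48·0.18/1.00e-06 = 626400
(b) Flow regime: turbulent (Re > 4000)
(c) Friction factor: f = 0.316/Re^0.25 = 0.316/626400^0.25 = 0.01123 (Blasius is strictly valid for Re ≲ 1e5; used here as the smooth-pipe estimate the problem specifies)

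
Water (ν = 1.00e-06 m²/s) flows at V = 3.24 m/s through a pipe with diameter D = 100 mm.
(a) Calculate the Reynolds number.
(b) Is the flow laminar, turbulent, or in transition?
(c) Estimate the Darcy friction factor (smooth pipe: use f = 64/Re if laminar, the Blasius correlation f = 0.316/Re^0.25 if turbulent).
(a) Re = V·D/ν = 3.24·0.1/1.00e-06 = 324000
(b) Flow regime: turbulent (Re > 4000)
(c) Friction factor: f = 0.316/Re^0.25 = 0.316/324000^0.25 = 0.01324 (Blasius is strictly valid for Re ≲ 1e5; used here as the smooth-pipe estimate the problem specifies)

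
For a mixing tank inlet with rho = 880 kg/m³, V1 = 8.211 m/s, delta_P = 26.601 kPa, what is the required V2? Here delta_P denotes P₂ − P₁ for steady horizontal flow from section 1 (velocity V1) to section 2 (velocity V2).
Formula: \Delta P = \frac{1}{2} \rho (V_1^2 - V_2^2)
Substituting knowns: 26.601 = 0.5·880·(8.211² − V2²)/1000
Solving for V2: V2 = √(8.211² − 2·(26.601·1000)/880) = 2.639 m/s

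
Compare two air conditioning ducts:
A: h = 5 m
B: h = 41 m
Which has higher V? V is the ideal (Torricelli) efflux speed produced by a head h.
V(A) = 9.905 m/s, V(B) = 28.36 m/s. Answer: B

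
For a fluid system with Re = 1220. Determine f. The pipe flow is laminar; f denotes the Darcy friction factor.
Formula: f = \frac{64}{Re}
f = 64/1220 = 0.05246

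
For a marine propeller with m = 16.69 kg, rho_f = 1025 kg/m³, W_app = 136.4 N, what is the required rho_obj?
Formula: W_{app} = mg\left(1 - \frac{\rho_f}{\rho_{obj}}\right)
Substituting knowns: 136.4 = 16.69·9.81·(1 − 1025/rho_obj)
Solving for rho_obj: rho_obj = 1025/(1 − 136.4/(16.69·9.81)) = 6141 kg/m³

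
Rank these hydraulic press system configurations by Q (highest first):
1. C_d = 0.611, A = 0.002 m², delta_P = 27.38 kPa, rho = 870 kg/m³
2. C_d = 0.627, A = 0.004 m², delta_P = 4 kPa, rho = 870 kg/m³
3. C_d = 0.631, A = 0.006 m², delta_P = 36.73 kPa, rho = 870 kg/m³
Case 1: Q = 9.695 L/s
Case 2: Q = 7.605 L/s
Case 3: Q = 34.79 L/s
Ranking (highest first): 3, 1, 2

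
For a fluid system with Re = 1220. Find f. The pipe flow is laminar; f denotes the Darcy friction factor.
Formula: f = \frac{64}{Re}
f = 64/1220 = 0.05246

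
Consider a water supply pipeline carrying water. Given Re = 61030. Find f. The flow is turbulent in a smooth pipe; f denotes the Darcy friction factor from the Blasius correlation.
Formula: f = \frac{0.316}{Re^{0.25}}
f = 0.316/61030^0.25 = 0.0201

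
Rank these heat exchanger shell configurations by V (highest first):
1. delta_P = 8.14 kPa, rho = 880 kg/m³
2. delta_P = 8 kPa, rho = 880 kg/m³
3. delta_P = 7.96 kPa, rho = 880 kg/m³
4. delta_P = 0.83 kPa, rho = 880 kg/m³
Case 1: V = 4.301 m/s
Case 2: V = 4.264 m/s
Case 3: V = 4.253 m/s
Case 4: V = 1.373 m/s
Ranking (highest first): 1, 2, 3, 4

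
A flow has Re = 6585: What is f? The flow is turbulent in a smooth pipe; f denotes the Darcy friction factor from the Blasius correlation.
Formula: f = \frac{0.316}{Re^{0.25}}
f = 0.316/6585^0.25 = 0.03508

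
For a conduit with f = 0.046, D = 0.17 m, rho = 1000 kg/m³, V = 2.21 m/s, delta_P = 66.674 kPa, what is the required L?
Formula: \Delta P = f \frac{L}{D} \frac{\rho V^2}{2}
Substituting knowns: 66.674 = 0.046·(L/0.17)·0.5·1000·2.21²/1000
Solving for L: L = (66.674·1000)·0.17/(0.046·0.5·1000·2.21²) = 100.9 m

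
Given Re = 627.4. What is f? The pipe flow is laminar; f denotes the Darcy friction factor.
Formula: f = \frac{64}{Re}
f = 64/627.4 = 0.102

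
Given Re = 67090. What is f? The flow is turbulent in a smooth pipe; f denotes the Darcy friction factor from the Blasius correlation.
Formula: f = \frac{0.316}{Re^{0.25}}
f = 0.316/67090^0.25 = 0.01963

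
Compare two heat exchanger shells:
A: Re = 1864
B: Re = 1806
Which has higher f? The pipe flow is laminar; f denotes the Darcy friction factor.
f(A) = 0.03433, f(B) = 0.03544. Answer: B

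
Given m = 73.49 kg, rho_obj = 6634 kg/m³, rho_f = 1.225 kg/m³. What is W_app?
Formula: W_{app} = mg\left(1 - \frac{\rho_f}{\rho_{obj}}\right)
W_app = 73.49·9.81·(1 − 1.225/6634) = 720.8 N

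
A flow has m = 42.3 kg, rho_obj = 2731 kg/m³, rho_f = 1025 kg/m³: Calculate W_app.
Formula: W_{app} = mg\left(1 - \frac{\rho_f}{\rho_{obj}}\right)
W_app = 42.3·9.81·(1 − 1025/2731) = 259.2 N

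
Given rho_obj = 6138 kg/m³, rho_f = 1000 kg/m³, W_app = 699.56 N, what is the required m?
Formula: W_{app} = mg\left(1 - \frac{\rho_f}{\rho_{obj}}\right)
Substituting knowns: 699.56 = m·9.81·(1 − 1000/6138)
Solving for m: m = 699.56/(9.81·(1 − 1000/6138)) = 85.19 kg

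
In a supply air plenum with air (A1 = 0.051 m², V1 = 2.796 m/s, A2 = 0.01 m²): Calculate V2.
Formula: V_2 = \frac{A_1 V_1}{A_2}
V2 = 0.051·2.796/0.01 = 14.26 m/s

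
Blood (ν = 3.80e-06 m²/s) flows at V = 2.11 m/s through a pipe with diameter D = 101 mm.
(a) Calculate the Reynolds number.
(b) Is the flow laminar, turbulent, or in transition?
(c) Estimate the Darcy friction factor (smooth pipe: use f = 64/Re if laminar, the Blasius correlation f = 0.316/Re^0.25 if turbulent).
(a) Re = V·D/ν = 2.11·0.101/3.80e-06 = 56082
(b) Flow regime: turbulent (Re > 4000)
(c) Friction factor: f = 0.316/Re^0.25 = 0.316/56082^0.25 = 0.02053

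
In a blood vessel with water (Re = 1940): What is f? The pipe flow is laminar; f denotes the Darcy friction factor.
Formula: f = \frac{64}{Re}
f = 64/1940 = 0.03299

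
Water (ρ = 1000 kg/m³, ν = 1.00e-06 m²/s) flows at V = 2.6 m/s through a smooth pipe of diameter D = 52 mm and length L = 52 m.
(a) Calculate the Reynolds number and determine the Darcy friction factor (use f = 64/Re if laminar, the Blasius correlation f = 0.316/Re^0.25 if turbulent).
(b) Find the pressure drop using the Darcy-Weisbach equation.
(a) Re = V·D/ν = 2.6·0.052/1.00e-06 = 135200 → turbulent (Re > 4000); f = 0.316/Re^0.25 = 0.316/135200^0.25 = 0.016479 (Blasius is strictly valid for Re ≲ 1e5; used here as the smooth-pipe estimate the problem specifies)
(b) Darcy-Weisbach: ΔP = f·(L/D)·½ρV²/1000 = 0.016479·(52/0.052)·½·1000·2.6²/1000 = 55.7 kPa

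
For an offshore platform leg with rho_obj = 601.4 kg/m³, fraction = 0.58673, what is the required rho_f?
Formula: f_{sub} = \frac{\rho_{obj}}{\rho_f}
Substituting knowns: 0.58673 = 601.4/rho_f
Solving for rho_f: rho_f = 601.4/0.58673 = 1025 kg/m³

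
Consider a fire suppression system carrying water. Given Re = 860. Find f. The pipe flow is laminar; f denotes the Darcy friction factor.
Formula: f = \frac{64}{Re}
f = 64/860 = 0.07442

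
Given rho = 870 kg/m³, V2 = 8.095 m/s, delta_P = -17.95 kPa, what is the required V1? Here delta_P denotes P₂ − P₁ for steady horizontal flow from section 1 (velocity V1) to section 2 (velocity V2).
Formula: \Delta P = \frac{1}{2} \rho (V_1^2 - V_2^2)
Substituting knowns: -17.95 = 0.5·870·(V1² − 8.095²)/1000
Solving for V1: V1 = √(8.095² + 2·(-17.95·1000)/870) = 4.926 m/s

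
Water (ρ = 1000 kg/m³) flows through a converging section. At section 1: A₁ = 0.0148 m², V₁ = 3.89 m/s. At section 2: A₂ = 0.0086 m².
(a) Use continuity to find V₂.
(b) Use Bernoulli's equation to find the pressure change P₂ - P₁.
(a) Continuity: A₁V₁=A₂V₂ -> V₂=A₁V₁/A₂=0.0148*3.89/0.0086=6.69 m/s
(b) Bernoulli: P₂-P₁=0.5*rho*(V₁^2-V₂^2)/1000=0.5*1000*(3.89^2-6.69^2)/1000=-14.81 kPa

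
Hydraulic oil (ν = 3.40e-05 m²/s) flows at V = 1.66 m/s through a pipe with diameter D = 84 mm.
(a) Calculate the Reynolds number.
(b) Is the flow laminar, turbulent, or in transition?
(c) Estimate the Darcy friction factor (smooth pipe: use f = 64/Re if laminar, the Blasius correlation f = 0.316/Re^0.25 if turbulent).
(a) Re = V·D/ν = 1.66·0.084/3.40e-05 = 4101.2
(b) Flow regime: turbulent (Re > 4000)
(c) Friction factor: f = 0.316/Re^0.25 = 0.316/4101.2^0.25 = 0.03949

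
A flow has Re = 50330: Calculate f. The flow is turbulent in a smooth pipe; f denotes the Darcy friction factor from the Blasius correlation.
Formula: f = \frac{0.316}{Re^{0.25}}
f = 0.316/50330^0.25 = 0.0211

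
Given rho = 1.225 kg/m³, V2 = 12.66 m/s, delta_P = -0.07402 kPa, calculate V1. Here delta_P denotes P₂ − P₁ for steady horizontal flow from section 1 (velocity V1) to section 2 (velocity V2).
Formula: \Delta P = \frac{1}{2} \rho (V_1^2 - V_2^2)
Substituting knowns: -0.07402 = 0.5·1.225·(V1² − 12.66²)/1000
Solving for V1: V1 = √(12.66² + 2·(-0.07402·1000)/1.225) = 6.279 m/s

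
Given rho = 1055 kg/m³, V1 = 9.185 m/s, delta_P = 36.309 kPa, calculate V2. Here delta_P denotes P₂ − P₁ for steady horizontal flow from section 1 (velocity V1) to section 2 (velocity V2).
Formula: \Delta P = \frac{1}{2} \rho (V_1^2 - V_2^2)
Substituting knowns: 36.309 = 0.5·1055·(9.185² − V2²)/1000
Solving for V2: V2 = √(9.185² − 2·(36.309·1000)/1055) = 3.941 m/s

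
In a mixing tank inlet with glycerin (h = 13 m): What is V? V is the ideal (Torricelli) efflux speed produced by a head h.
Formula: V = \sqrt{2 g h}
V = √(2·9.81·13) = 15.97 m/s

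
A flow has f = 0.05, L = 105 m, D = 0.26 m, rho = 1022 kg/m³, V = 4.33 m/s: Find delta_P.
Formula: \Delta P = f \frac{L}{D} \frac{\rho V^2}{2}
delta_P = 0.05·(105/0.26)·0.5·1022·4.33²/1000 = 193.5 kPa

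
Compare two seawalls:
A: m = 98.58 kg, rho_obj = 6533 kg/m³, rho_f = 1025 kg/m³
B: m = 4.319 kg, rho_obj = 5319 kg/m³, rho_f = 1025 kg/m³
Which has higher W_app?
W_app(A) = 815.3 N, W_app(B) = 34.2 N. Answer: A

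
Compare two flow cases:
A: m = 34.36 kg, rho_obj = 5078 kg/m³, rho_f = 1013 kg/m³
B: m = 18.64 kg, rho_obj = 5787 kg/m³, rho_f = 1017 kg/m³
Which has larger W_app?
W_app(A) = 269.8 N, W_app(B) = 150.7 N. Answer: A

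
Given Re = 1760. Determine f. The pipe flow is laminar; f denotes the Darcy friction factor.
Formula: f = \frac{64}{Re}
f = 64/1760 = 0.03636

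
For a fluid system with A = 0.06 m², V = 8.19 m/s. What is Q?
Formula: Q = A V
Q = 0.06·8.19·1000 = 491.4 L/s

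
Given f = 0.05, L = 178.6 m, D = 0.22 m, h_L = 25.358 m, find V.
Formula: h_L = f \frac{L}{D} \frac{V^2}{2g}
Substituting knowns: 25.358 = 0.05·(178.6/0.22)·V²/(2·9.81)
Solving for V: V = √(25.358·2·9.81/(0.05·(178.6/0.22))) = 3.501 m/s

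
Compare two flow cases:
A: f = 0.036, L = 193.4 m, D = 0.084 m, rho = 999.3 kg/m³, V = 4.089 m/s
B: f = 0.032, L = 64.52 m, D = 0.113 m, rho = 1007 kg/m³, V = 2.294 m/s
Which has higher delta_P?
delta_P(A) = 692.4 kPa, delta_P(B) = 48.41 kPa. Answer: A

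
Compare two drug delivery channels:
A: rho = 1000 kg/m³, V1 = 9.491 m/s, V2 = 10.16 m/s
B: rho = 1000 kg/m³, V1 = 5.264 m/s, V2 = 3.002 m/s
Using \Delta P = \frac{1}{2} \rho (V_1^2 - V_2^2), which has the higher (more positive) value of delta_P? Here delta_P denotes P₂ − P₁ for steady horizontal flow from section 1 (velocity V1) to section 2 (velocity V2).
delta_P(A) = -6.573 kPa, delta_P(B) = 9.349 kPa. Answer: B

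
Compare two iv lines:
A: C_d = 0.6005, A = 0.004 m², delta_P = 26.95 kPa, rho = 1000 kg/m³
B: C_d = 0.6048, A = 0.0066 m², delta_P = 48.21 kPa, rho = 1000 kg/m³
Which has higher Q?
Q(A) = 17.63 L/s, Q(B) = 39.2 L/s. Answer: B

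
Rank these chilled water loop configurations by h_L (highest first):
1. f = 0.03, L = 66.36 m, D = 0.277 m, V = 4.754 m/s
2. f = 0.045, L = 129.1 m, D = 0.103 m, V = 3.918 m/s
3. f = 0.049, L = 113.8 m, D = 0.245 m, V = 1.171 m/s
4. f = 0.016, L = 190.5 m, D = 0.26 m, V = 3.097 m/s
Case 1: h_L = 8.279 m
Case 2: h_L = 44.13 m
Case 3: h_L = 1.591 m
Case 4: h_L = 5.731 m
Ranking (highest first): 2, 1, 4, 3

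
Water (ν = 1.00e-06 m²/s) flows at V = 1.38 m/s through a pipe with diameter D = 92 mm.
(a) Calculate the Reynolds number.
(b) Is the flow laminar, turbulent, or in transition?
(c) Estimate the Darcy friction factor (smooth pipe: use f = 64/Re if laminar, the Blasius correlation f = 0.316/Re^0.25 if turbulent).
(a) Re = V·D/ν = 1.38·0.092/1.00e-06 = 126960
(b) Flow regime: turbulent (Re > 4000)
(c) Friction factor: f = 0.316/Re^0.25 = 0.316/126960^0.25 = 0.01674 (Blasius is strictly valid for Re ≲ 1e5; used here as the smooth-pipe estimate the problem specifies)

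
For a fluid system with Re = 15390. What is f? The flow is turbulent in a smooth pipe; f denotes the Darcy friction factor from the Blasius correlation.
Formula: f = \frac{0.316}{Re^{0.25}}
f = 0.316/15390^0.25 = 0.02837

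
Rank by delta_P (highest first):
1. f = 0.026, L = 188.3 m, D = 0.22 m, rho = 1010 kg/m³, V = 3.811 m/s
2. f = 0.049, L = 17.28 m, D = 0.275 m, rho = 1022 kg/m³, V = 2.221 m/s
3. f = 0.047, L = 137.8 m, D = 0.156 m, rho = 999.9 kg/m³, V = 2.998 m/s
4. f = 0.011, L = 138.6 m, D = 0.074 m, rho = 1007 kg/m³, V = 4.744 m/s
Case 1: delta_P = 163.2 kPa
Case 2: delta_P = 7.761 kPa
Case 3: delta_P = 186.6 kPa
Case 4: delta_P = 233.5 kPa
Ranking (highest first): 4, 3, 1, 2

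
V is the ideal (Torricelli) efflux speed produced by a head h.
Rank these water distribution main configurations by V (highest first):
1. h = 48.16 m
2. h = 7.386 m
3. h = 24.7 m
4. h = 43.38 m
Case 1: V = 30.74 m/s
Case 2: V = 12.04 m/s
Case 3: V = 22.01 m/s
Case 4: V = 29.17 m/s
Ranking (highest first): 1, 4, 3, 2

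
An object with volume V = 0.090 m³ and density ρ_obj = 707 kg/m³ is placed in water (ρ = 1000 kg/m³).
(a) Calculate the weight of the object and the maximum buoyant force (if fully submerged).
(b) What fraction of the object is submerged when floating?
(a) W=rho_obj*g*V=707*9.81*0.090=624.2 N; F_B(max)=rho*g*V=1000*9.81*0.090=882.9 N
(b) Floating fraction=rho_obj/rho=707/1000=0.707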